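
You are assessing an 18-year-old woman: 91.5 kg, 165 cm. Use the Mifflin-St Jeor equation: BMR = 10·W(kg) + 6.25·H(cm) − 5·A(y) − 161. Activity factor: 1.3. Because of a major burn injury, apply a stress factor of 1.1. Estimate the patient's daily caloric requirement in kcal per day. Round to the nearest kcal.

2424 kcal per day

Mifflin-St Jeor (female): BMR = 10(91.5) + 6.25(165) − 5(18) − 161 = 915 + 1031.25 − 90 − 161 = 1695.25 kcal/day.
TEE = BMR × activity factor = 1695.25 × 1.3 = 2203.825 kcal/day.
Apply stress factor: 2203.825 × 1.1 = 2424.2075 kcal/day.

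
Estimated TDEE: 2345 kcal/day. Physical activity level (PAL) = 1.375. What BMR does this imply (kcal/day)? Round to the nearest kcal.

BMR = TEE ÷ activity factor = 2345 ÷ 1.375 = 1705.4545 kcal/day.

1705 kcal/day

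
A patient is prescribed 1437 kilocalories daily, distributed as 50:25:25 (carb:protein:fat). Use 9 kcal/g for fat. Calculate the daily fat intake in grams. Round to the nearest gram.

40 g/day

Fat energy = 25% × 1437 = 359.25 kcal.
At 9 kcal/g: 359.25 ÷ 9 = 39.9167 g.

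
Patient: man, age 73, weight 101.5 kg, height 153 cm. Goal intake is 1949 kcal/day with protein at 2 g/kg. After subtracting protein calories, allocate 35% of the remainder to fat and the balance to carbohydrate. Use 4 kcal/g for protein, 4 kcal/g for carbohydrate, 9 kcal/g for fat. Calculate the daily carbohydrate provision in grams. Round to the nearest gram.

Protein = 2 × 101.5 = 203 g → 203 × 4 = 812 kcal.
Non-protein calories = 1949 − 812 = 1137 kcal.
Fat: 35% × 1137 = 397.95 kcal; carbohydrate: 739.05 kcal.
Carbohydrate: 739.05 kcal ÷ 4 kcal/g = 184.7625 g.

185 g/day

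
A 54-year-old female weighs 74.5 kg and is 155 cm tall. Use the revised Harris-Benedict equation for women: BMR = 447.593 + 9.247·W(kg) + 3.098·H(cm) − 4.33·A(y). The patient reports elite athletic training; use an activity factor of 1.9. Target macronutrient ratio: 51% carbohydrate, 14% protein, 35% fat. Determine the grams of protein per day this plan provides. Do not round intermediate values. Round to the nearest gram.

Harris-Benedict: BMR = 447.593 + 9.247(74.5) + 3.098(155) − 4.33(54) = 1382.8645 kcal/day.
TEE = 1382.8645 × 1.9 = 2627.4426 kcal/day.
Protein energy = 14% × 2627.4426 = 367.842 kcal.
Protein = 367.842 ÷ 4 kcal/g = 91.9605 g.

92 g/day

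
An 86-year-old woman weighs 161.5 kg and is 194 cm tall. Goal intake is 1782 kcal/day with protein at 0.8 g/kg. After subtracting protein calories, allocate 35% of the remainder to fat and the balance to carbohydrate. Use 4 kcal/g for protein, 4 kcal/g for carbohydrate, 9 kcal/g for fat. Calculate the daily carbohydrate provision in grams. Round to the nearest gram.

Protein = 0.8 × 161.5 = 129.2 g → 129.2 × 4 = 516.8 kcal.
Non-protein calories = 1782 − 516.8 = 1265.2 kcal.
Fat: 35% × 1265.2 = 442.82 kcal; carbohydrate: 822.38 kcal.
Carbohydrate: 822.38 kcal ÷ 4 kcal/g = 205.595 g.

206 g/day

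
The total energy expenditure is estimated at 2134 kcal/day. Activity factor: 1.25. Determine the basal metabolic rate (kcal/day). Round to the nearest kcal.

1707 kcal/day

BMR = TEE ÷ activity factor = 2134 ÷ 1.25 = 1707.2 kcal/day.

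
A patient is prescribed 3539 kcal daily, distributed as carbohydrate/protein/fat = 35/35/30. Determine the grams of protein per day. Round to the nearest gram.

310 g/day

Protein energy = 35% × 3539 = 1238.65 kcal.
At 4 kcal/g: 1238.65 ÷ 4 = 309.6625 g.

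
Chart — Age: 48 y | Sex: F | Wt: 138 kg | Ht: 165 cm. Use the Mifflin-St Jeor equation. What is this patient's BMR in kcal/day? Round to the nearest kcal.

2010 kcal/day

Mifflin-St Jeor (female): BMR = 10(138) + 6.25(165) − 5(48) − 161 = 1380 + 1031.25 − 240 − 161 = 2010.25 kcal/day.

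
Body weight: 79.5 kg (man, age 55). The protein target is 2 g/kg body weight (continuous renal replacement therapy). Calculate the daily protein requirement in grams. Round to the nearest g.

159 g/day

Protein = 2 g/kg × 79.5 kg = 159 g/day.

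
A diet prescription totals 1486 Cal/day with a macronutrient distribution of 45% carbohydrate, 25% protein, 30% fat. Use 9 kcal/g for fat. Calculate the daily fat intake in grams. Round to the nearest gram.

Fat energy = 30% × 1486 = 445.8 kcal.
At 9 kcal/g: 445.8 ÷ 9 = 49.5333 g.

50 g/day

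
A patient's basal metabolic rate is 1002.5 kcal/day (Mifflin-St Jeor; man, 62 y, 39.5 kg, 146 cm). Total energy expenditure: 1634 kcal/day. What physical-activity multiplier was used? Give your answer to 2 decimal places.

1.63

Activity factor = TEE ÷ BMR = 1634 ÷ 1002.5 = 1.63.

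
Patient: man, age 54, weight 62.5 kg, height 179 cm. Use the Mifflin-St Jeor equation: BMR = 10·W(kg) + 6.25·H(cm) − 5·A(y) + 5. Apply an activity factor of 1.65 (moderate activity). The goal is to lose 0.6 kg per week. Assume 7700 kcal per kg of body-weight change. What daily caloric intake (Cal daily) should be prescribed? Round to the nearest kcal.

Mifflin-St Jeor (male): BMR = 10(62.5) + 6.25(179) − 5(54) + 5 = 625 + 1118.75 − 270 + 5 = 1478.75 kcal/day.
TEE = 1478.75 × 1.65 = 2439.9375 kcal/day.
Required daily deficit = 0.6 × 7700 ÷ 7 = 660 kcal/day.
Target intake = 2439.9375 − 660 = 1779.9375 kcal/day.

1780 Cal daily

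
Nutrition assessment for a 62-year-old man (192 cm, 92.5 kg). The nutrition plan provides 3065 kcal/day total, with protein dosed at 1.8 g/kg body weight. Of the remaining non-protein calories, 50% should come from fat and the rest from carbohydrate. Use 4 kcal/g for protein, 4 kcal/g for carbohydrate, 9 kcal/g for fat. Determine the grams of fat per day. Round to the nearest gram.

133 g/day

Protein = 1.8 × 92.5 = 166.5 g → 166.5 × 4 = 666 kcal.
Non-protein calories = 3065 − 666 = 2399 kcal.
Fat: 50% × 2399 = 1199.5 kcal; carbohydrate: 1199.5 kcal.
Fat: 1199.5 kcal ÷ 9 kcal/g = 133.2778 g.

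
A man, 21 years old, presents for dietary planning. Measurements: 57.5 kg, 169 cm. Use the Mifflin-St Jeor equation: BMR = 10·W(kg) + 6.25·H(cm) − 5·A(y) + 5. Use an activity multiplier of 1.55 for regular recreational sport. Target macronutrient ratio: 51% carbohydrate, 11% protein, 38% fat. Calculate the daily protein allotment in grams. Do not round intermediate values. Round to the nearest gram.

65 g/day

Mifflin-St Jeor (male): BMR = 10(57.5) + 6.25(169) − 5(21) + 5 = 575 + 1056.25 − 105 + 5 = 1531.25 kcal/day.
TEE = 1531.25 × 1.55 = 2373.4375 kcal/day.
Protein energy = 11% × 2373.4375 = 261.0781 kcal.
Protein = 261.0781 ÷ 4 kcal/g = 65.2695 g.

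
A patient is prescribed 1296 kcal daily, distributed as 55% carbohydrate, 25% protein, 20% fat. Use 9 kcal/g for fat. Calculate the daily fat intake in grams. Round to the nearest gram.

29 g/day

Fat energy = 20% × 1296 = 259.2 kcal.
At 9 kcal/g: 259.2 ÷ 9 = 28.8 g.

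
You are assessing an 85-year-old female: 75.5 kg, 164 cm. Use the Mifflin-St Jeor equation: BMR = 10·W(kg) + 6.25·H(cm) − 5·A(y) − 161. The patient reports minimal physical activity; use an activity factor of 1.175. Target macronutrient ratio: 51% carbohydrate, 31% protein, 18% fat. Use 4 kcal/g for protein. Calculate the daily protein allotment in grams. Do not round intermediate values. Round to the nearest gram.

109 g/day

Mifflin-St Jeor (female): BMR = 10(75.5) + 6.25(164) − 5(85) − 161 = 755 + 1025 − 425 − 161 = 1194 kcal/day.
TEE = 1194 × 1.175 = 1402.95 kcal/day.
Protein energy = 31% × 1402.95 = 434.9145 kcal.
Protein = 434.9145 ÷ 4 kcal/g = 108.7286 g.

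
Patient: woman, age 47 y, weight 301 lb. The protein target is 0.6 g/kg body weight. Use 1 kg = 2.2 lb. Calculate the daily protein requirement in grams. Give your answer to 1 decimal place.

82.1 g/day

Weight in kg = 301 ÷ 2.2 = 136.8182 kg.
Protein = 0.6 g/kg × 136.8182 kg = 82.0909 g/day.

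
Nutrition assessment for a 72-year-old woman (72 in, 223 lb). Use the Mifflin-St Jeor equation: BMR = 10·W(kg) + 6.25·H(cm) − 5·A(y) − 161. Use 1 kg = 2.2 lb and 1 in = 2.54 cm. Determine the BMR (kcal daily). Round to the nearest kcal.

Convert to metric: weight = 223 ÷ 2.2 = 101.3636 kg; height = 72 × 2.54 = 182.88 cm.
Mifflin-St Jeor (female): BMR = 10(101.3636) + 6.25(182.88) − 5(72) − 161 = 1013.6364 + 1143 − 360 − 161 = 1635.6364 kcal/day.

1636 kcal daily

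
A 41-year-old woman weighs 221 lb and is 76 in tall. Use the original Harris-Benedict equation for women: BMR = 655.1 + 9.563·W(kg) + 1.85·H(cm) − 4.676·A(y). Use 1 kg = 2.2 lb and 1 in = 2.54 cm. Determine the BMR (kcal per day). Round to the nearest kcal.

1781 kcal per day

Convert to metric: weight = 221 ÷ 2.2 = 100.4545 kg; height = 76 × 2.54 = 193.04 cm.
Harris-Benedict: BMR = 655.1 + 9.563(100.4545) + 1.85(193.04) − 4.676(41) = 1781.1548 kcal/day.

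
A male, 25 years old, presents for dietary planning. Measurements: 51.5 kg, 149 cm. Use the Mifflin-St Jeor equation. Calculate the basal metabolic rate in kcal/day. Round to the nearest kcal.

Mifflin-St Jeor (male): BMR = 10(51.5) + 6.25(149) − 5(25) + 5 = 515 + 931.25 − 125 + 5 = 1326.25 kcal/day.

1326 kcal/day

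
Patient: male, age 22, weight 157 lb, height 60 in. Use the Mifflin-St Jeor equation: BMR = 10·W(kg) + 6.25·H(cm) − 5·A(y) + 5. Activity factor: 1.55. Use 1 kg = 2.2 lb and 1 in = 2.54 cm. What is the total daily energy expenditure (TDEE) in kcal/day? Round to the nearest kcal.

2420 kcal/day

Convert to metric: weight = 157 ÷ 2.2 = 71.3636 kg; height = 60 × 2.54 = 152.4 cm.
Mifflin-St Jeor (male): BMR = 10(71.3636) + 6.25(152.4) − 5(22) + 5 = 713.6364 + 952.5 − 110 + 5 = 1561.1364 kcal/day.
TEE = BMR × activity factor = 1561.1364 × 1.55 = 2419.7614 kcal/day.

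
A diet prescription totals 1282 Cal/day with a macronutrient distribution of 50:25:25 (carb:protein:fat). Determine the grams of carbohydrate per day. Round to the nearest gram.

Carbohydrate energy = 50% × 1282 = 641 kcal.
At 4 kcal/g: 641 ÷ 4 = 160.25 g.

160 g/day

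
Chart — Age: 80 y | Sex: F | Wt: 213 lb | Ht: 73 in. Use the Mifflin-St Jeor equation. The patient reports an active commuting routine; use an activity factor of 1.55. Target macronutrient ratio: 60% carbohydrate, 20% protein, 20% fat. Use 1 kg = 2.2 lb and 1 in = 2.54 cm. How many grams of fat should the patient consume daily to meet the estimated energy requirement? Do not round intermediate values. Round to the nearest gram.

54 g/day

Convert to metric: weight = 213 ÷ 2.2 = 96.8182 kg; height = 73 × 2.54 = 185.42 cm.
Mifflin-St Jeor (female): BMR = 10(96.8182) + 6.25(185.42) − 5(80) − 161 = 968.1818 + 1158.875 − 400 − 161 = 1566.0568 kcal/day.
TEE = 1566.0568 × 1.55 = 2427.3881 kcal/day.
Fat energy = 20% × 2427.3881 = 485.4776 kcal.
Fat = 485.4776 ÷ 9 kcal/g = 53.942 g.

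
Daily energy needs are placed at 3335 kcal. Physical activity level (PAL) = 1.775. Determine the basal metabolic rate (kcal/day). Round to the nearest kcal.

1879 kcal/day

BMR = TEE ÷ activity factor = 3335 ÷ 1.775 = 1878.8732 kcal/day.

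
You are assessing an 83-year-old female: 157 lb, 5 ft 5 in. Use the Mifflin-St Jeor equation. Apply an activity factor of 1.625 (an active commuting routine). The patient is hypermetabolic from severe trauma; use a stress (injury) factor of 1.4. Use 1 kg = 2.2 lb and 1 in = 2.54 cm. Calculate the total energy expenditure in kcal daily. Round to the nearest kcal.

2661 kcal daily

Convert to metric: weight = 157 ÷ 2.2 = 71.3636 kg; height = (5×12 + 5) × 2.54 = 65 × 2.54 = 165.1 cm.
Mifflin-St Jeor (female): BMR = 10(71.3636) + 6.25(165.1) − 5(83) − 161 = 713.6364 + 1031.875 − 415 − 161 = 1169.5114 kcal/day.
TEE = BMR × activity factor = 1169.5114 × 1.625 = 1900.456 kcal/day.
Apply stress factor: 1900.456 × 1.4 = 2660.6384 kcal/day.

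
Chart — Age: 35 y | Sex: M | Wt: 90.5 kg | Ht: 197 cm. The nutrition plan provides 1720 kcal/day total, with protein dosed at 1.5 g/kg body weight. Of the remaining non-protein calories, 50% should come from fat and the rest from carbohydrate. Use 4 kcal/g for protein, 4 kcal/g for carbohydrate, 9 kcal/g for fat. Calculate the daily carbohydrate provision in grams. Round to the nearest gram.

Protein = 1.5 × 90.5 = 135.75 g → 135.75 × 4 = 543 kcal.
Non-protein calories = 1720 − 543 = 1177 kcal.
Fat: 50% × 1177 = 588.5 kcal; carbohydrate: 588.5 kcal.
Carbohydrate: 588.5 kcal ÷ 4 kcal/g = 147.125 g.

147 g/day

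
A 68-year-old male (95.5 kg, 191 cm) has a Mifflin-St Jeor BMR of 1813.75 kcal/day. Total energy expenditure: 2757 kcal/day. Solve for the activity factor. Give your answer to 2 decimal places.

Activity factor = TEE ÷ BMR = 2757 ÷ 1813.75 = 1.52.

1.52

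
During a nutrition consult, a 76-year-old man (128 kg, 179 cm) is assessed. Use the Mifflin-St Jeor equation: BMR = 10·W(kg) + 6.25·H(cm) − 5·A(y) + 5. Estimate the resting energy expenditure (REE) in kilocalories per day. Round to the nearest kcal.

Mifflin-St Jeor (male): BMR = 10(128) + 6.25(179) − 5(76) + 5 = 1280 + 1118.75 − 380 + 5 = 2023.75 kcal/day.

2024 kilocalories per day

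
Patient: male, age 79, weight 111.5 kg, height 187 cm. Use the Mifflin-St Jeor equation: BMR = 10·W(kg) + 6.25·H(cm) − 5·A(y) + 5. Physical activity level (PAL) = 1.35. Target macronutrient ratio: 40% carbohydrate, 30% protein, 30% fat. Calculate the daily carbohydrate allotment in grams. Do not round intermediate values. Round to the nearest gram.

256 g/day

Mifflin-St Jeor (male): BMR = 10(111.5) + 6.25(187) − 5(79) + 5 = 1115 + 1168.75 − 395 + 5 = 1893.75 kcal/day.
TEE = 1893.75 × 1.35 = 2556.5625 kcal/day.
Carbohydrate energy = 40% × 2556.5625 = 1022.625 kcal.
Carbohydrate = 1022.625 ÷ 4 kcal/g = 255.6563 g.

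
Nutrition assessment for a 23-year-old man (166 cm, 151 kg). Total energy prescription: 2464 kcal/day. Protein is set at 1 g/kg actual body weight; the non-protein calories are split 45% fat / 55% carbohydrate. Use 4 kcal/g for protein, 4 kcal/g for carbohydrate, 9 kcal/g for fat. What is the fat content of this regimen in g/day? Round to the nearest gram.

Protein = 1 × 151 = 151 g → 151 × 4 = 604 kcal.
Non-protein calories = 2464 − 604 = 1860 kcal.
Fat: 45% × 1860 = 837 kcal; carbohydrate: 1023 kcal.
Fat: 837 kcal ÷ 9 kcal/g = 93 g.

93 g/day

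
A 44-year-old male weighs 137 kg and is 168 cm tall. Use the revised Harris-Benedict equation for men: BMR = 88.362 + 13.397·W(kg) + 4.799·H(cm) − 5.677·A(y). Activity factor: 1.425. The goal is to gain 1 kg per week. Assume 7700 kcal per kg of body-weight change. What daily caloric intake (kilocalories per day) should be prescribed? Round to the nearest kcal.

4634 kilocalories per day

Harris-Benedict: BMR = 88.362 + 13.397(137) + 4.799(168) − 5.677(44) = 2480.195 kcal/day.
TEE = 2480.195 × 1.425 = 3534.2779 kcal/day.
Required daily surplus = 1 × 7700 ÷ 7 = 1100 kcal/day.
Target intake = 3534.2779 + 1100 = 4634.2779 kcal/day.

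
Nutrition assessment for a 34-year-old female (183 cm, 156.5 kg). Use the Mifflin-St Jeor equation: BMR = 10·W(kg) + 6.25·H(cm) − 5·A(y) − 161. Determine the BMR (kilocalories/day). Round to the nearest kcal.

Mifflin-St Jeor (female): BMR = 10(156.5) + 6.25(183) − 5(34) − 161 = 1565 + 1143.75 − 170 − 161 = 2377.75 kcal/day.

2378 kilocalories/day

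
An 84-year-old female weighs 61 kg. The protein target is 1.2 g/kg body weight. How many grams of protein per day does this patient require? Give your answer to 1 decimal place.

Protein = 1.2 g/kg × 61 kg = 73.2 g/day.

73.2 g/day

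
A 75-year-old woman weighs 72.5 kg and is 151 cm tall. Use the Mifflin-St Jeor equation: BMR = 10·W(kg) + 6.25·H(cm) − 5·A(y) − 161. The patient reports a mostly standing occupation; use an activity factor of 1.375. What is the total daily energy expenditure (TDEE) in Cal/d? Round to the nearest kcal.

Mifflin-St Jeor (female): BMR = 10(72.5) + 6.25(151) − 5(75) − 161 = 725 + 943.75 − 375 − 161 = 1132.75 kcal/day.
TEE = BMR × activity factor = 1132.75 × 1.375 = 1557.5313 kcal/day.

1558 Cal/d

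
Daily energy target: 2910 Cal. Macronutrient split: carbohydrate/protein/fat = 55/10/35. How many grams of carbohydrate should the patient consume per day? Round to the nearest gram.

400 g/day

Carbohydrate energy = 55% × 2910 = 1600.5 kcal.
At 4 kcal/g: 1600.5 ÷ 4 = 400.125 g.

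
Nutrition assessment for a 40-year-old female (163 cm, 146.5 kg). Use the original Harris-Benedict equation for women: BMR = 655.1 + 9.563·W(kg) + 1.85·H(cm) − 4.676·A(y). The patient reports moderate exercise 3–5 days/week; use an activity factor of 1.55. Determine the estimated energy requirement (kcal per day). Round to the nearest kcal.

Harris-Benedict: BMR = 655.1 + 9.563(146.5) + 1.85(163) − 4.676(40) = 2170.5895 kcal/day.
TEE = BMR × activity factor = 2170.5895 × 1.55 = 3364.4137 kcal/day.

3364 kcal per day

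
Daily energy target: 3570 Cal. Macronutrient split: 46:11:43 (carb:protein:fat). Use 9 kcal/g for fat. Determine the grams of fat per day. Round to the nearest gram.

171 g/day

Fat energy = 43% × 3570 = 1535.1 kcal.
At 9 kcal/g: 1535.1 ÷ 9 = 170.5667 g.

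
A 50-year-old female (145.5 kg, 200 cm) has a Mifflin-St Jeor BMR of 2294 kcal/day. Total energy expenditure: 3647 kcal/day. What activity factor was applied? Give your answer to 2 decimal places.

1.59

Activity factor = TEE ÷ BMR = 3647 ÷ 2294 = 1.59.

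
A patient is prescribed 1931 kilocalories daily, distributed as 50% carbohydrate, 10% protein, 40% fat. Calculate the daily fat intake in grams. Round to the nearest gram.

Fat energy = 40% × 1931 = 772.4 kcal.
At 9 kcal/g: 772.4 ÷ 9 = 85.8222 g.

86 g/day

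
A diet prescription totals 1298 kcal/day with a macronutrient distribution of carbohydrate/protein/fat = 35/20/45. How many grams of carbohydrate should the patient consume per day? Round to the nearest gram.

Carbohydrate energy = 35% × 1298 = 454.3 kcal.
At 4 kcal/g: 454.3 ÷ 4 = 113.575 g.

114 g/day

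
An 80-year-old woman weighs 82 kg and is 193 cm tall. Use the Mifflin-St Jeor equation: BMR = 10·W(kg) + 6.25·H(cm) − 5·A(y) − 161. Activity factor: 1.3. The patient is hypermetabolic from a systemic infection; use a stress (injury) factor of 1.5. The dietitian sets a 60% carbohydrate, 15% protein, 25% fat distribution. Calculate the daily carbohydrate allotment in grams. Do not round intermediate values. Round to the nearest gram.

Mifflin-St Jeor (female): BMR = 10(82) + 6.25(193) − 5(80) − 161 = 820 + 1206.25 − 400 − 161 = 1465.25 kcal/day.
TEE = 1465.25 × 1.3 = 1904.825 kcal/day.
With stress factor 1.5: 1904.825 × 1.5 = 2857.2375 kcal/day.
Carbohydrate energy = 60% × 2857.2375 = 1714.3425 kcal.
Carbohydrate = 1714.3425 ÷ 4 kcal/g = 428.5856 g.

429 g/day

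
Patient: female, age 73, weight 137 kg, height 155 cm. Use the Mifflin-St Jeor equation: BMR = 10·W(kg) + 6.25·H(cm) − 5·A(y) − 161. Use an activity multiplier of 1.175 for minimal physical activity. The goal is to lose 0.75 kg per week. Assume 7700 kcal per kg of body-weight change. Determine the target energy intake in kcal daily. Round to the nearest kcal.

Mifflin-St Jeor (female): BMR = 10(137) + 6.25(155) − 5(73) − 161 = 1370 + 968.75 − 365 − 161 = 1812.75 kcal/day.
TEE = 1812.75 × 1.175 = 2129.9813 kcal/day.
Required daily deficit = 0.75 × 7700 ÷ 7 = 825 kcal/day.
Target intake = 2129.9813 − 825 = 1304.9813 kcal/day.

1305 kcal daily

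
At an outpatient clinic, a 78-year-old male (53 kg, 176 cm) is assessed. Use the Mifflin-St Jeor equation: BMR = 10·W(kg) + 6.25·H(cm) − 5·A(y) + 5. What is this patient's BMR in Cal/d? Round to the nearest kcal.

1245 Cal/d

Mifflin-St Jeor (male): BMR = 10(53) + 6.25(176) − 5(78) + 5 = 530 + 1100 − 390 + 5 = 1245 kcal/day.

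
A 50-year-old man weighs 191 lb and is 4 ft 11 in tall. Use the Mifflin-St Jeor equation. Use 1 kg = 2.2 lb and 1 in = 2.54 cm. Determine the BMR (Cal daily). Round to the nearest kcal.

Convert to metric: weight = 191 ÷ 2.2 = 86.8182 kg; height = (4×12 + 11) × 2.54 = 59 × 2.54 = 149.86 cm.
Mifflin-St Jeor (male): BMR = 10(86.8182) + 6.25(149.86) − 5(50) + 5 = 868.1818 + 936.625 − 250 + 5 = 1559.8068 kcal/day.

1560 Cal daily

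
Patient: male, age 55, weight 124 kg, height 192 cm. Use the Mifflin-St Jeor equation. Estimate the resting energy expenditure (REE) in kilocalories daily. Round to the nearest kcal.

Mifflin-St Jeor (male): BMR = 10(124) + 6.25(192) − 5(55) + 5 = 1240 + 1200 − 275 + 5 = 2170 kcal/day.

2170 kilocalories daily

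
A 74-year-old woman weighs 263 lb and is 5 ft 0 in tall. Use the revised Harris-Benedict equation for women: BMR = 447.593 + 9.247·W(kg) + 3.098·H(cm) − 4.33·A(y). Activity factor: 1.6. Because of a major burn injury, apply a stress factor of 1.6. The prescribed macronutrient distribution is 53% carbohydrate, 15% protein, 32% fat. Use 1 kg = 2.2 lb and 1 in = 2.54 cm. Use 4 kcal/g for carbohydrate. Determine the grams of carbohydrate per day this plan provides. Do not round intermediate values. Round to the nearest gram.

Convert to metric: weight = 263 ÷ 2.2 = 119.5455 kg; height = (5×12 + 0) × 2.54 = 60 × 2.54 = 152.4 cm.
Harris-Benedict: BMR = 447.593 + 9.247(119.5455) + 3.098(152.4) − 4.33(74) = 1704.745 kcal/day.
TEE = 1704.745 × 1.6 = 2727.592 kcal/day.
With stress factor 1.6: 2727.592 × 1.6 = 4364.1472 kcal/day.
Carbohydrate energy = 53% × 4364.1472 = 2312.998 kcal.
Carbohydrate = 2312.998 ÷ 4 kcal/g = 578.2495 g.

578 g/day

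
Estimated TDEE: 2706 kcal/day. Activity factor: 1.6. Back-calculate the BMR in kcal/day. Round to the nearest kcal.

BMR = TEE ÷ activity factor = 2706 ÷ 1.6 = 1691.25 kcal/day.

1691 kcal/day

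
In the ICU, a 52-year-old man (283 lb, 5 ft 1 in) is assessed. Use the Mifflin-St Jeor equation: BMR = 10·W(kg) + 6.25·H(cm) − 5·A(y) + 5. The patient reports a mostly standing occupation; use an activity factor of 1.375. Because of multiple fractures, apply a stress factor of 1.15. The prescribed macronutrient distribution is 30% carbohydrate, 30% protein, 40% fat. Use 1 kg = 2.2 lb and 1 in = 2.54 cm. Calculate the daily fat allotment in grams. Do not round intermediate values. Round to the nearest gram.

Convert to metric: weight = 283 ÷ 2.2 = 128.6364 kg; height = (5×12 + 1) × 2.54 = 61 × 2.54 = 154.94 cm.
Mifflin-St Jeor (male): BMR = 10(128.6364) + 6.25(154.94) − 5(52) + 5 = 1286.3636 + 968.375 − 260 + 5 = 1999.7386 kcal/day.
TEE = 1999.7386 × 1.375 = 2749.6406 kcal/day.
With stress factor 1.15: 2749.6406 × 1.15 = 3162.0867 kcal/day.
Fat energy = 40% × 3162.0867 = 1264.8347 kcal.
Fat = 1264.8347 ÷ 9 kcal/g = 140.5372 g.

141 g/day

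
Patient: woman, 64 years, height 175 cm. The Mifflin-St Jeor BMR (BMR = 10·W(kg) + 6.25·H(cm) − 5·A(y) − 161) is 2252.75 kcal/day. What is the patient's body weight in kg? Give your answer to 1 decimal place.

2252.75 = 10·W + 6.25(175) − 5(64) − 161
10·W = 2252.75 − 612.75 = 1640, so W = 164 kg.

164.0 kg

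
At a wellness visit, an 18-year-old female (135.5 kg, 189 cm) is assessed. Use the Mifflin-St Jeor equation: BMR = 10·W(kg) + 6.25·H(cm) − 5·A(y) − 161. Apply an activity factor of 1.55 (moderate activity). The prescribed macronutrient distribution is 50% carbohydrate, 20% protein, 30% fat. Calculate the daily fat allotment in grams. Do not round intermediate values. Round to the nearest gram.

Mifflin-St Jeor (female): BMR = 10(135.5) + 6.25(189) − 5(18) − 161 = 1355 + 1181.25 − 90 − 161 = 2285.25 kcal/day.
TEE = 2285.25 × 1.55 = 3542.1375 kcal/day.
Fat energy = 30% × 3542.1375 = 1062.6413 kcal.
Fat = 1062.6413 ÷ 9 kcal/g = 118.0713 g.

118 g/day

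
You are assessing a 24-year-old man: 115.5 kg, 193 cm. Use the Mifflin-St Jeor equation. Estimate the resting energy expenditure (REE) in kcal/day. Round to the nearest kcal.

Mifflin-St Jeor (male): BMR = 10(115.5) + 6.25(193) − 5(24) + 5 = 1155 + 1206.25 − 120 + 5 = 2246.25 kcal/day.

2246 kcal/day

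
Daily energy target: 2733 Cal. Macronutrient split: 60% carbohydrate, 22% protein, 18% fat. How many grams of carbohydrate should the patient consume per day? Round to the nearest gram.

Carbohydrate energy = 60% × 2733 = 1639.8 kcal.
At 4 kcal/g: 1639.8 ÷ 4 = 409.95 g.

410 g/day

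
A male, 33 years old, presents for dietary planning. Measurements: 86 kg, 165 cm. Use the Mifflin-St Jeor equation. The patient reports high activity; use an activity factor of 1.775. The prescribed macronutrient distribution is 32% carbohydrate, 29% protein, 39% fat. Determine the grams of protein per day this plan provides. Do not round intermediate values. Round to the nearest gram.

Mifflin-St Jeor (male): BMR = 10(86) + 6.25(165) − 5(33) + 5 = 860 + 1031.25 − 165 + 5 = 1731.25 kcal/day.
TEE = 1731.25 × 1.775 = 3072.9688 kcal/day.
Protein energy = 29% × 3072.9688 = 891.1609 kcal.
Protein = 891.1609 ÷ 4 kcal/g = 222.7902 g.

223 g/day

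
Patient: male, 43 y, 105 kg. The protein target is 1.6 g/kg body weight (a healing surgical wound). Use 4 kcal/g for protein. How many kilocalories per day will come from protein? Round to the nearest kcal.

Protein = 1.6 g/kg × 105 kg = 168 g/day.
Protein energy = 168 g × 4 kcal/g = 672 kcal/day.

672 kcal/day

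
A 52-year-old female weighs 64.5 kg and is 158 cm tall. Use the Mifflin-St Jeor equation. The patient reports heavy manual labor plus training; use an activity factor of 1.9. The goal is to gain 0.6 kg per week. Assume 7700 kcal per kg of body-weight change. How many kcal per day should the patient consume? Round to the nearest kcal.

2962 kcal per day

Mifflin-St Jeor (female): BMR = 10(64.5) + 6.25(158) − 5(52) − 161 = 645 + 987.5 − 260 − 161 = 1211.5 kcal/day.
TEE = 1211.5 × 1.9 = 2301.85 kcal/day.
Required daily surplus = 0.6 × 7700 ÷ 7 = 660 kcal/day.
Target intake = 2301.85 + 660 = 2961.85 kcal/day.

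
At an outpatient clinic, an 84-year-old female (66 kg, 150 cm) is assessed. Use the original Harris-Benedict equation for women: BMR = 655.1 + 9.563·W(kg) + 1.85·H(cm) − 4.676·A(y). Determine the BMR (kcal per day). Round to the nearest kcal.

Harris-Benedict: BMR = 655.1 + 9.563(66) + 1.85(150) − 4.676(84) = 1170.974 kcal/day.

1171 kcal per day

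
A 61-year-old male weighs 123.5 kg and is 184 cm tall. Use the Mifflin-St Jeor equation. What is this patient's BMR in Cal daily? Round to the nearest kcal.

Mifflin-St Jeor (male): BMR = 10(123.5) + 6.25(184) − 5(61) + 5 = 1235 + 1150 − 305 + 5 = 2085 kcal/day.

2085 Cal daily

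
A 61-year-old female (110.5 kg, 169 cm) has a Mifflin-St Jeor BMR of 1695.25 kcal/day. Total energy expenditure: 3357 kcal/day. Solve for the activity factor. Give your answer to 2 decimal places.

Activity factor = TEE ÷ BMR = 3357 ÷ 1695.25 = 1.98.

1.98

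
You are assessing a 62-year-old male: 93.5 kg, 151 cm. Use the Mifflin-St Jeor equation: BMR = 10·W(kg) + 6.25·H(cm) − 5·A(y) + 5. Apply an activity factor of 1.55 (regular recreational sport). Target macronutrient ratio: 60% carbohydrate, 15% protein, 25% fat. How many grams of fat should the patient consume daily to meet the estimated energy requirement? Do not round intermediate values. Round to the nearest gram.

68 g/day

Mifflin-St Jeor (male): BMR = 10(93.5) + 6.25(151) − 5(62) + 5 = 935 + 943.75 − 310 + 5 = 1573.75 kcal/day.
TEE = 1573.75 × 1.55 = 2439.3125 kcal/day.
Fat energy = 25% × 2439.3125 = 609.8281 kcal.
Fat = 609.8281 ÷ 9 kcal/g = 67.7587 g.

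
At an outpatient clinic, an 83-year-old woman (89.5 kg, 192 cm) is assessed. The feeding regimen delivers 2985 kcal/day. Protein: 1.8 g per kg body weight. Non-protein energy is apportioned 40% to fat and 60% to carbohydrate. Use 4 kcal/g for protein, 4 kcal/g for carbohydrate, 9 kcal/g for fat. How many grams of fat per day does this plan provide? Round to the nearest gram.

Protein = 1.8 × 89.5 = 161.1 g → 161.1 × 4 = 644.4 kcal.
Non-protein calories = 2985 − 644.4 = 2340.6 kcal.
Fat: 40% × 2340.6 = 936.24 kcal; carbohydrate: 1404.36 kcal.
Fat: 936.24 kcal ÷ 9 kcal/g = 104.0267 g.

104 g/day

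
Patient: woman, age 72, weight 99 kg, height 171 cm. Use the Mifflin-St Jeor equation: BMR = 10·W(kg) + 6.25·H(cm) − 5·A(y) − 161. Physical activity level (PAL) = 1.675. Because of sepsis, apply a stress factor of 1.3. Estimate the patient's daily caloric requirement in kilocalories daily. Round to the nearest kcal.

Mifflin-St Jeor (female): BMR = 10(99) + 6.25(171) − 5(72) − 161 = 990 + 1068.75 − 360 − 161 = 1537.75 kcal/day.
TEE = BMR × activity factor = 1537.75 × 1.675 = 2575.7313 kcal/day.
Apply stress factor: 2575.7313 × 1.3 = 3348.4506 kcal/day.

3348 kilocalories daily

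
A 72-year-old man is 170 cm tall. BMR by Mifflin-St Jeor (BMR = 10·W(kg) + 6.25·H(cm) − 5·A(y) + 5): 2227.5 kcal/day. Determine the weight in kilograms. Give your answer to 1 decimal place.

2227.5 = 10·W + 6.25(170) − 5(72) + 5
10·W = 2227.5 − 707.5 = 1520, so W = 152 kg.

152.0 kg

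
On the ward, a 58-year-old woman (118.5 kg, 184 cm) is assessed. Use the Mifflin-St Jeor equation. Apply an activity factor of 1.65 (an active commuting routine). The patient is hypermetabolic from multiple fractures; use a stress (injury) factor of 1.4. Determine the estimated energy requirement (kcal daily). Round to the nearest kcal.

Mifflin-St Jeor (female): BMR = 10(118.5) + 6.25(184) − 5(58) − 161 = 1185 + 1150 − 290 − 161 = 1884 kcal/day.
TEE = BMR × activity factor = 1884 × 1.65 = 3108.6 kcal/day.
Apply stress factor: 3108.6 × 1.4 = 4352.04 kcal/day.

4352 kcal daily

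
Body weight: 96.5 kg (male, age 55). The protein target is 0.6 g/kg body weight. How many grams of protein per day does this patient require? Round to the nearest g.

Protein = 0.6 g/kg × 96.5 kg = 57.9 g/day.

58 g/day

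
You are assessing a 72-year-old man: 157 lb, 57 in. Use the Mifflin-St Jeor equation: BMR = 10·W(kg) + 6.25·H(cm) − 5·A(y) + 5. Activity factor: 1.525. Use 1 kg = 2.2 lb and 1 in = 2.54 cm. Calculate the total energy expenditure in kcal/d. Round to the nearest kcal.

1927 kcal/d

Convert to metric: weight = 157 ÷ 2.2 = 71.3636 kg; height = 57 × 2.54 = 144.78 cm.
Mifflin-St Jeor (male): BMR = 10(71.3636) + 6.25(144.78) − 5(72) + 5 = 713.6364 + 904.875 − 360 + 5 = 1263.5114 kcal/day.
TEE = BMR × activity factor = 1263.5114 × 1.525 = 1926.8548 kcal/day.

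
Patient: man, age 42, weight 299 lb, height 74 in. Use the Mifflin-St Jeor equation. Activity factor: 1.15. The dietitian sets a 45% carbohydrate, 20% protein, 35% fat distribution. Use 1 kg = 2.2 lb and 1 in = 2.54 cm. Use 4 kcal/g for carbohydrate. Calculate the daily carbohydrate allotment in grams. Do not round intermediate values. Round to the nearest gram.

301 g/day

Convert to metric: weight = 299 ÷ 2.2 = 135.9091 kg; height = 74 × 2.54 = 187.96 cm.
Mifflin-St Jeor (male): BMR = 10(135.9091) + 6.25(187.96) − 5(42) + 5 = 1359.0909 + 1174.75 − 210 + 5 = 2328.8409 kcal/day.
TEE = 2328.8409 × 1.15 = 2678.167 kcal/day.
Carbohydrate energy = 45% × 2678.167 = 1205.1752 kcal.
Carbohydrate = 1205.1752 ÷ 4 kcal/g = 301.2938 g.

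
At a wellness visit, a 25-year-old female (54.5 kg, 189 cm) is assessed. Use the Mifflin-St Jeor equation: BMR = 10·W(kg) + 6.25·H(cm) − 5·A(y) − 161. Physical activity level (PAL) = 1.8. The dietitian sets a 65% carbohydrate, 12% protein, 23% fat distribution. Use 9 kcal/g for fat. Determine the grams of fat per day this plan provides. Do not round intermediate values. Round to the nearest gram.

66 g/day

Mifflin-St Jeor (female): BMR = 10(54.5) + 6.25(189) − 5(25) − 161 = 545 + 1181.25 − 125 − 161 = 1440.25 kcal/day.
TEE = 1440.25 × 1.8 = 2592.45 kcal/day.
Fat energy = 23% × 2592.45 = 596.2635 kcal.
Fat = 596.2635 ÷ 9 kcal/g = 66.2515 g.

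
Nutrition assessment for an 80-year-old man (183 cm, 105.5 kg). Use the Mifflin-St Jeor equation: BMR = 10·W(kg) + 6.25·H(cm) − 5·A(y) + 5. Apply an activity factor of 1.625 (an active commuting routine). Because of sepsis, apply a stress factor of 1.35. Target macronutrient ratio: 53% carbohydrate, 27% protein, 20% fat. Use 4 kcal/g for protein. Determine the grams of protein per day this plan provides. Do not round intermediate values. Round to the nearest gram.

267 g/day

Mifflin-St Jeor (male): BMR = 10(105.5) + 6.25(183) − 5(80) + 5 = 1055 + 1143.75 − 400 + 5 = 1803.75 kcal/day.
TEE = 1803.75 × 1.625 = 2931.0938 kcal/day.
With stress factor 1.35: 2931.0938 × 1.35 = 3956.9766 kcal/day.
Protein energy = 27% × 3956.9766 = 1068.3837 kcal.
Protein = 1068.3837 ÷ 4 kcal/g = 267.0959 g.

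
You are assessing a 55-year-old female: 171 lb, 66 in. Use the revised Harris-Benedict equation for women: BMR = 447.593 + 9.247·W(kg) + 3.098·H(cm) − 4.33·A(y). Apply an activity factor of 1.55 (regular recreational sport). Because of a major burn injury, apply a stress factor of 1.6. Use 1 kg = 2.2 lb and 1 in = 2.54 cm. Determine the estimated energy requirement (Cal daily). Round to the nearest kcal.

3590 Cal daily

Convert to metric: weight = 171 ÷ 2.2 = 77.7273 kg; height = 66 × 2.54 = 167.64 cm.
Harris-Benedict: BMR = 447.593 + 9.247(77.7273) + 3.098(167.64) − 4.33(55) = 1447.5358 kcal/day.
TEE = BMR × activity factor = 1447.5358 × 1.55 = 2243.6805 kcal/day.
Apply stress factor: 2243.6805 × 1.6 = 3589.8888 kcal/day.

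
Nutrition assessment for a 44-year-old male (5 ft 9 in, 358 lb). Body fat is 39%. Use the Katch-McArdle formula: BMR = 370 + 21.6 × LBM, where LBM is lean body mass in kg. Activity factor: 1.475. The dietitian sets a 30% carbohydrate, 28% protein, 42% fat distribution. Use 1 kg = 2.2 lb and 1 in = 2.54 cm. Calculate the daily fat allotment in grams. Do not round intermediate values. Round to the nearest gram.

Convert to metric: weight = 358 ÷ 2.2 = 162.7273 kg; height = (5×12 + 9) × 2.54 = 69 × 2.54 = 175.26 cm.
LBM = 162.7273 × (1 − 0.39) = 99.2636 kg. Katch-McArdle: BMR = 370 + 21.6 × 99.2636 = 2514.0945 kcal/day.
TEE = 2514.0945 × 1.475 = 3708.2895 kcal/day.
Fat energy = 42% × 3708.2895 = 1557.4816 kcal.
Fat = 1557.4816 ÷ 9 kcal/g = 173.0535 g.

173 g/day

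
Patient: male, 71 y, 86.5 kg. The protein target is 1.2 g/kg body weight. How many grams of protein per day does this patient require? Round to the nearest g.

104 g/day

Protein = 1.2 g/kg × 86.5 kg = 103.8 g/day.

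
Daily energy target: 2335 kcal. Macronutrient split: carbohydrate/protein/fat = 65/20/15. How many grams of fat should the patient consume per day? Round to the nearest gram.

Fat energy = 15% × 2335 = 350.25 kcal.
At 9 kcal/g: 350.25 ÷ 9 = 38.9167 g.

39 g/day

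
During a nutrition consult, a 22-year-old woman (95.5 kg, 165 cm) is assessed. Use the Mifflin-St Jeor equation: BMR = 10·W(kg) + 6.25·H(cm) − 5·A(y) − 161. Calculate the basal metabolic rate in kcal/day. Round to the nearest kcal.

1715 kcal/day

Mifflin-St Jeor (female): BMR = 10(95.5) + 6.25(165) − 5(22) − 161 = 955 + 1031.25 − 110 − 161 = 1715.25 kcal/day.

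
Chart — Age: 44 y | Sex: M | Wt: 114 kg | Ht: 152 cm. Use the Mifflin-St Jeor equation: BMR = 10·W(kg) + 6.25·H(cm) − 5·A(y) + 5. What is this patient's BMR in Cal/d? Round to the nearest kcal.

1875 Cal/d

Mifflin-St Jeor (male): BMR = 10(114) + 6.25(152) − 5(44) + 5 = 1140 + 950 − 220 + 5 = 1875 kcal/day.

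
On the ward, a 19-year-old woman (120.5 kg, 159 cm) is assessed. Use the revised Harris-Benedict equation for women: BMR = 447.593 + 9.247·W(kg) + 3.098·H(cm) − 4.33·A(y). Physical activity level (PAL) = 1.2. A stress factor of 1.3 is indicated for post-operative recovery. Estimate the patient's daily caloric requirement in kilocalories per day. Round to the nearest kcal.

Harris-Benedict: BMR = 447.593 + 9.247(120.5) + 3.098(159) − 4.33(19) = 1972.1685 kcal/day.
TEE = BMR × activity factor = 1972.1685 × 1.2 = 2366.6022 kcal/day.
Apply stress factor: 2366.6022 × 1.3 = 3076.5829 kcal/day.

3077 kilocalories per day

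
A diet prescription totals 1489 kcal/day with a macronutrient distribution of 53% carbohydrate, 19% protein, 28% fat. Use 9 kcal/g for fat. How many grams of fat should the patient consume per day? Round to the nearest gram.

46 g/day

Fat energy = 28% × 1489 = 416.92 kcal.
At 9 kcal/g: 416.92 ÷ 9 = 46.3244 g.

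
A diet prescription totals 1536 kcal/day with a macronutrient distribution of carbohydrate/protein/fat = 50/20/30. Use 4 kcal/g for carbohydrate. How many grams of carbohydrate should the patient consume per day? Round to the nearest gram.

192 g/day

Carbohydrate energy = 50% × 1536 = 768 kcal.
At 4 kcal/g: 768 ÷ 4 = 192 g.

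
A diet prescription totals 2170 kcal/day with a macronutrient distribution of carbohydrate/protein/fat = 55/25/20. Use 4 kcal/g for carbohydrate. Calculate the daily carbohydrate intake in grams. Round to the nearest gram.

Carbohydrate energy = 55% × 2170 = 1193.5 kcal.
At 4 kcal/g: 1193.5 ÷ 4 = 298.375 g.

298 g/day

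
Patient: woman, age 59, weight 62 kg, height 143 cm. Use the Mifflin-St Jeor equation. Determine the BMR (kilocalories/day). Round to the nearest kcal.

1058 kilocalories/day

Mifflin-St Jeor (female): BMR = 10(62) + 6.25(143) − 5(59) − 161 = 620 + 893.75 − 295 − 161 = 1057.75 kcal/day.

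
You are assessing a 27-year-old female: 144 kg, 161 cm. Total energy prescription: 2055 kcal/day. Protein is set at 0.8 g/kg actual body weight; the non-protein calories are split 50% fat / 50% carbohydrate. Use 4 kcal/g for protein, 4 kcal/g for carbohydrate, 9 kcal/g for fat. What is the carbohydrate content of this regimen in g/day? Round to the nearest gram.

199 g/day

Protein = 0.8 × 144 = 115.2 g → 115.2 × 4 = 460.8 kcal.
Non-protein calories = 2055 − 460.8 = 1594.2 kcal.
Fat: 50% × 1594.2 = 797.1 kcal; carbohydrate: 797.1 kcal.
Carbohydrate: 797.1 kcal ÷ 4 kcal/g = 199.275 g.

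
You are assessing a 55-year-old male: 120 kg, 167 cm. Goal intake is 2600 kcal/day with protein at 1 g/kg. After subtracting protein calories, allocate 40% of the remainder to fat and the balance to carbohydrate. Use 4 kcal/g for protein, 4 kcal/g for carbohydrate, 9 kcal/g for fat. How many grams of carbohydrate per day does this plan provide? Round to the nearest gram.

Protein = 1 × 120 = 120 g → 120 × 4 = 480 kcal.
Non-protein calories = 2600 − 480 = 2120 kcal.
Fat: 40% × 2120 = 848 kcal; carbohydrate: 1272 kcal.
Carbohydrate: 1272 kcal ÷ 4 kcal/g = 318 g.

318 g/day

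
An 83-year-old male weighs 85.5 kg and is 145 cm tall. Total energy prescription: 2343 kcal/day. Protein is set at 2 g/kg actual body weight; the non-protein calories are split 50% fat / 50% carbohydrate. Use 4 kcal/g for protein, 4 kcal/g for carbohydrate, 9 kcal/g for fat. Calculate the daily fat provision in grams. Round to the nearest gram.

Protein = 2 × 85.5 = 171 g → 171 × 4 = 684 kcal.
Non-protein calories = 2343 − 684 = 1659 kcal.
Fat: 50% × 1659 = 829.5 kcal; carbohydrate: 829.5 kcal.
Fat: 829.5 kcal ÷ 9 kcal/g = 92.1667 g.

92 g/day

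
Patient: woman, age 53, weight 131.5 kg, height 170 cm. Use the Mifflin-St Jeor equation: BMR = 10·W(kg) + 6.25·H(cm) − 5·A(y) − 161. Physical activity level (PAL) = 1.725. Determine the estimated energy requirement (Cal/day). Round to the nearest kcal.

Mifflin-St Jeor (female): BMR = 10(131.5) + 6.25(170) − 5(53) − 161 = 1315 + 1062.5 − 265 − 161 = 1951.5 kcal/day.
TEE = BMR × activity factor = 1951.5 × 1.725 = 3366.3375 kcal/day.

3366 Cal/day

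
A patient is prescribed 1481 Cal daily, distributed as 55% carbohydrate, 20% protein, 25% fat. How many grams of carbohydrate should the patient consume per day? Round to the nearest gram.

Carbohydrate energy = 55% × 1481 = 814.55 kcal.
At 4 kcal/g: 814.55 ÷ 4 = 203.6375 g.

204 g/day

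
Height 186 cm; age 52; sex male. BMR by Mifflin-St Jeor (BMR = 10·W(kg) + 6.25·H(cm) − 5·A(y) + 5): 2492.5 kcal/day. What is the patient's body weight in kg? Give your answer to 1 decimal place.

158.5 kg

2492.5 = 10·W + 6.25(186) − 5(52) + 5
10·W = 2492.5 − 907.5 = 1585, so W = 158.5 kg.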